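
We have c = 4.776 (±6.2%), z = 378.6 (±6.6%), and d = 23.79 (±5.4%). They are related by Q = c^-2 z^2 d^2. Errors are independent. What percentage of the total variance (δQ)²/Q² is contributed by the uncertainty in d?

(δQ/Q)² = (-2·δc/c)² + (2·δz/z)² + (2·δd/d)²
  c term: (-2×0.0620)² = 0.0154
  z term: (2×0.0660)² = 0.0174
  d term: (2×0.0540)² = 0.0117
Total = 0.0445. Share from d = 0.0117/0.0445 = 0.262.

26.2%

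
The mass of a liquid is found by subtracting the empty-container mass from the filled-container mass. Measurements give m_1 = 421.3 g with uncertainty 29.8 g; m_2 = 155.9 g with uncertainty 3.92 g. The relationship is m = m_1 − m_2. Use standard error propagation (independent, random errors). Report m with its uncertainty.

265.4 ± 30.1 g

Absolute uncertainties add in quadrature for a linear combination:
  (δm_1)² = 888;  (δm_2)² = 15.4
δm = √(903) = 30.1 g
m = 265.4 g.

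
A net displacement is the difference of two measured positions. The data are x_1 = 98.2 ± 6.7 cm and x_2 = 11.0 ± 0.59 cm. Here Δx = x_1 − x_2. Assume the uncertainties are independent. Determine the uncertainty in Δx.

Sums and differences: (δΔx)² = Σ (cᵢ δxᵢ)².
  (δx_1)² = 44.9;  (δx_2)² = 0.348
δΔx = √(45.2) = 6.73 cm

6.73 cm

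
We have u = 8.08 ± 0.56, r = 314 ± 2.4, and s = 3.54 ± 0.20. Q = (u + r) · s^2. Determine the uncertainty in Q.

Let w = u + r = 322. δw = √(δu² + δr²) = √(0.314 + 5.76) = 2.46, so δw/w = 0.00765.
Q is then a monomial in w, s:
δQ/Q = √((δw/w)² + (2·δs/s)²) = √(5.85e-05 + 0.0128) = 0.113
Q = 4040, so δQ = 0.113 × 4040 = 457.

457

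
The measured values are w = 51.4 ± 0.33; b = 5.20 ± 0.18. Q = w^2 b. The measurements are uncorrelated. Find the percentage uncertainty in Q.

3.69%

Since Q is a product/quotient, work with relative uncertainties:
  (2·δw/w)² = (2×0.00642)² = 0.000165;  (1·δb/b)² = (1×0.0346)² = 0.00120
δQ/Q = √(0.00136) = 0.0369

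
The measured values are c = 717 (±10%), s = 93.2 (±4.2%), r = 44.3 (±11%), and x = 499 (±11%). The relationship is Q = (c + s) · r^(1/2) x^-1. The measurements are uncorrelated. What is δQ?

Let u = c + s = 810. δu = √(δc² + δs²) = √(5140 + 15.3) = 71.8, so δu/u = 0.0886.
Q is then a monomial in u, r, x:
δQ/Q = √((δu/u)² + (½·δr/r)² + (-1·δx/x)²) = √(0.00786 + 0.00302 + 0.0121) = 0.152
Q = 10.8, so δQ = 0.152 × 10.8 = 1.64.

1.64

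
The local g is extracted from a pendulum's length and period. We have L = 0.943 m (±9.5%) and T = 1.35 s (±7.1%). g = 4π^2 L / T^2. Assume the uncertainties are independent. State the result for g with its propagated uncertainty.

20.4 ± 3.49 m/s^2

Since g is a product/quotient, work with relative uncertainties:
  (1·δL/L)² = (1×0.0950)² = 0.00903;  (-2·δT/T)² = (-2×0.0710)² = 0.0202
δg/g = √(0.0292) = 0.171
g = 20.4 m/s^2, so δg = 0.171 × 20.4 = 3.49 m/s^2.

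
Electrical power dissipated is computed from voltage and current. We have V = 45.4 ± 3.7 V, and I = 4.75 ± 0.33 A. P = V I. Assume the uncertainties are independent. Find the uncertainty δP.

Each factor contributes (exponent × relative error)² to (δP/P)²:
  (1·δV/V)² = (1×0.0815)² = 0.00664;  (1·δI/I)² = (1×0.0695)² = 0.00483
δP/P = √(0.0115) = 0.107
P = 216 W, so δP = 0.107 × 216 = 23.1 W.

23.1 W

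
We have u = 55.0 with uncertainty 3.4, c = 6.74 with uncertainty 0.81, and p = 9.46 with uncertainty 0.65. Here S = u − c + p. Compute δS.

Absolute uncertainties add in quadrature for a linear combination:
  (δu)² = 11.6;  (δc)² = 0.656;  (δp)² = 0.423
δS = √(12.6) = 3.56

3.56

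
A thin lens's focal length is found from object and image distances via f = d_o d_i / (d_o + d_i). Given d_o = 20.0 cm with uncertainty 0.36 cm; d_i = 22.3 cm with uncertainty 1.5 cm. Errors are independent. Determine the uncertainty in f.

∂f/∂d_o = (d_i/(d_o+d_i))² = 0.278;  ∂f/∂d_i = (d_o/(d_o+d_i))² = 0.224
δf = √((∂f/∂d_o · δd_o)² + (∂f/∂d_i · δd_i)²) = √(0.0100 + 0.112) = 0.350 cm

0.350 cm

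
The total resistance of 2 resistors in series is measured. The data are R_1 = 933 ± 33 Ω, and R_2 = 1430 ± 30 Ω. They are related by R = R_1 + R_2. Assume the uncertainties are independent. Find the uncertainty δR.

R is a linear combination, so absolute uncertainties add in quadrature:
  (δR_1)² = 1090;  (δR_2)² = 900
δR = √(1990) = 44.6 Ω

44.6 Ω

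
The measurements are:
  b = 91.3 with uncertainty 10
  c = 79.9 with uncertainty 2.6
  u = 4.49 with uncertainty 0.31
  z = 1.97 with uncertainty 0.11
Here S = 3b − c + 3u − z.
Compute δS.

30.1

Sums and differences: (δS)² = Σ (cᵢ δxᵢ)².
  (3·δb)² = 900;  (δc)² = 6.76;  (3·δu)² = 0.865;  (δz)² = 0.0121
δS = √(908) = 30.1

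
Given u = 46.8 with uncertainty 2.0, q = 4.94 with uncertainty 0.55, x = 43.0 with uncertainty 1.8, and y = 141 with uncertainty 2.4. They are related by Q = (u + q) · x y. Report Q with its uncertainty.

(3.14 ± 0.190) × 10^5

Let w = u + q = 51.7. δw = √(δu² + δq²) = √(4.00 + 0.303) = 2.07, so δw/w = 0.0401.
Q is then a monomial in w, x, y:
δQ/Q = √((δw/w)² + (1·δx/x)² + (1·δy/y)²) = √(0.00161 + 0.00175 + 0.000290) = 0.0604
Q = 3.14e+05, so δQ = 0.0604 × 3.14e+05 = 19000.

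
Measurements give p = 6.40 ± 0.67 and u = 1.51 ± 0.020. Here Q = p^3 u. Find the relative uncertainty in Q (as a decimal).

0.314

Since Q is a product/quotient, work with relative uncertainties:
  (3·δp/p)² = (3×0.105)² = 0.0986;  (1·δu/u)² = (1×0.0132)² = 0.000175
δQ/Q = √(0.0988) = 0.314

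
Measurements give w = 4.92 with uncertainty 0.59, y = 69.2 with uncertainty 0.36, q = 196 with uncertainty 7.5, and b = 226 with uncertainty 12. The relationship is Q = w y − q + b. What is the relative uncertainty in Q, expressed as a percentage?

Let p = w·y = 340. δp/p = √((1·δw/w)² + (1·δy/y)²) = √(0.0144 + 2.71e-05) = 0.120, so δp = 40.9.
Q = p − q + b: δQ = √(δp² + δq² + δb²) = √(1670 + 56.2 + 144) = 43.2
Q = 370, so δQ/Q = 43.2/370 = 0.117.

11.7%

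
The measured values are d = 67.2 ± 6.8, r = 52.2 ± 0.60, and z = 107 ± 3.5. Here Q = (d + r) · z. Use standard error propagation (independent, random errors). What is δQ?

842

Let u = d + r = 119. δu = √(δd² + δr²) = √(46.2 + 0.360) = 6.83, so δu/u = 0.0572.
Q is then a monomial in u, z:
δQ/Q = √((δu/u)² + (1·δz/z)²) = √(0.00327 + 0.00107) = 0.0659
Q = 12800, so δQ = 0.0659 × 12800 = 842.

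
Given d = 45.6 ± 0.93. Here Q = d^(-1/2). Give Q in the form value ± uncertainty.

Since Q is a product/quotient, work with relative uncertainties:
  (−½·δd/d)² = (-0.5×0.0204)² = 0.000104
δQ/Q = √(0.000104) = 0.0102
Q = 0.148, so δQ = 0.0102 × 0.148 = 0.00151.

0.148 ± 0.00151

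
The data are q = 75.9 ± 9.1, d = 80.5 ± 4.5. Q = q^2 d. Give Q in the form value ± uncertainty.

(4.64 ± 1.14) × 10^5

Relative error in a monomial: (δQ/Q)² = Σ (nᵢ · δxᵢ/xᵢ)².
  (2·δq/q)² = (2×0.120)² = 0.0575;  (1·δd/d)² = (1×0.0559)² = 0.00312
δQ/Q = √(0.0606) = 0.246
Q = 4.64e+05, so δQ = 0.246 × 4.64e+05 = 1.14e+05.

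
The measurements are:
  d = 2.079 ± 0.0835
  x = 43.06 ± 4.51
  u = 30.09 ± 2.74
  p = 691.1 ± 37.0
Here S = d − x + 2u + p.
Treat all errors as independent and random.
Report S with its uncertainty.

710.3 ± 37.7

Sums and differences: (δS)² = Σ (cᵢ δxᵢ)².
  (δd)² = 0.00697;  (δx)² = 20.3;  (2·δu)² = 30.0;  (δp)² = 1370
δS = √(1420) = 37.7
S = 710.3.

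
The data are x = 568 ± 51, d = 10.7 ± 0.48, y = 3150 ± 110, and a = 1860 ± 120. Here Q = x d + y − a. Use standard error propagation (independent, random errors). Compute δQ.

Let p = x·d = 6080. δp/p = √((1·δx/x)² + (1·δd/d)²) = √(0.00806 + 0.00201) = 0.100, so δp = 610.
Q = p + y − a: δQ = √(δp² + δy² + δa²) = √(3.72e+05 + 12100 + 14400) = 631

631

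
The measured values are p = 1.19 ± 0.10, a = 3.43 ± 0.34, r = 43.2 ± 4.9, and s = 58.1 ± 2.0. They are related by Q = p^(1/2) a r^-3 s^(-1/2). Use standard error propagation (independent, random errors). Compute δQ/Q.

0.357

Products/powers → add relative errors in quadrature, weighted by exponent:
  (½·δp/p)² = (0.5×0.0840)² = 0.00177;  (1·δa/a)² = (1×0.0991)² = 0.00983;  (-3·δr/r)² = (-3×0.113)² = 0.116;  (−½·δs/s)² = (-0.5×0.0344)² = 0.000296
δQ/Q = √(0.128) = 0.357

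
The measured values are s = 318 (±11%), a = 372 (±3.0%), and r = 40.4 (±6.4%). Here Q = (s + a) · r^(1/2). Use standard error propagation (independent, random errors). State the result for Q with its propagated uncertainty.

4390 ± 272

Let u = s + a = 690. δu = √(δs² + δa²) = √(1220 + 125) = 36.7, so δu/u = 0.0532.
Q is then a monomial in u, r:
δQ/Q = √((δu/u)² + (½·δr/r)²) = √(0.00283 + 0.00102) = 0.0621
Q = 4390, so δQ = 0.0621 × 4390 = 272.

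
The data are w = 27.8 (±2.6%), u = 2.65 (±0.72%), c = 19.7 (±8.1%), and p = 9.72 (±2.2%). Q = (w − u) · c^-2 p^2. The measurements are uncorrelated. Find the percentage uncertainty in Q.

17.0%

Let h = w − u = 25.2. δh = √(δw² + δu²) = √(0.522 + 0.000364) = 0.723, so δh/h = 0.0287.
Q is then a monomial in h, c, p:
δQ/Q = √((δh/h)² + (-2·δc/c)² + (2·δp/p)²) = √(0.000827 + 0.0262 + 0.00194) = 0.170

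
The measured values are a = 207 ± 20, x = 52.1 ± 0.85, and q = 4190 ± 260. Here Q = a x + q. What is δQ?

1090

Let p = a·x = 10800. δp/p = √((1·δa/a)² + (1·δx/x)²) = √(0.00934 + 0.000266) = 0.0980, so δp = 1060.
Q = p + q: δQ = √(δp² + δq²) = √(1.12e+06 + 67600) = 1090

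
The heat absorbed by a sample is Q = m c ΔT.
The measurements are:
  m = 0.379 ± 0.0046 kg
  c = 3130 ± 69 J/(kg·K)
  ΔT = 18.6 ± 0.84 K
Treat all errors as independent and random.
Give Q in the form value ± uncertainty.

22100 ± 1140 J

Products/powers → add relative errors in quadrature, weighted by exponent:
  (1·δm/m)² = (1×0.0121)² = 0.000147;  (1·δc/c)² = (1×0.0220)² = 0.000486;  (1·δΔT/ΔT)² = (1×0.0452)² = 0.00204
δQ/Q = √(0.00267) = 0.0517
Q = 22100 J, so δQ = 0.0517 × 22100 = 1140 J.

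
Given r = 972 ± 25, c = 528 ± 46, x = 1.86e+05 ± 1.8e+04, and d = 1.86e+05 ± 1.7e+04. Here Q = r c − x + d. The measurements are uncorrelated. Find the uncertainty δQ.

52800

Let p = r·c = 5.13e+05. δp/p = √((1·δr/r)² + (1·δc/c)²) = √(0.000662 + 0.00759) = 0.0908, so δp = 46600.
Q = p − x + d: δQ = √(δp² + δx² + δd²) = √(2.17e+09 + 3.24e+08 + 2.89e+08) = 52800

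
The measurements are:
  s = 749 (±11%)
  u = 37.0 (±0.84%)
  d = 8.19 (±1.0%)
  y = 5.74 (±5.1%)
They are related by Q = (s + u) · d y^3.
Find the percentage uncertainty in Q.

Let w = s + u = 786. δw = √(δs² + δu²) = √(6790 + 0.0966) = 82.4, so δw/w = 0.105.
Q is then a monomial in w, d, y:
δQ/Q = √((δw/w)² + (1·δd/d)² + (3·δy/y)²) = √(0.0110 + 0.000100 + 0.0234) = 0.186

18.6%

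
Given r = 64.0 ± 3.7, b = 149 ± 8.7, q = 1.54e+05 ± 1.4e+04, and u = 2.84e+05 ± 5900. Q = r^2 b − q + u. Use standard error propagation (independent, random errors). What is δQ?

Let p = r^2·b = 6.1e+05. δp/p = √((2·δr/r)² + (1·δb/b)²) = √(0.0134 + 0.00341) = 0.130, so δp = 79100.
Q = p − q + u: δQ = √(δp² + δq² + δu²) = √(6.25e+09 + 1.96e+08 + 3.48e+07) = 80500

80500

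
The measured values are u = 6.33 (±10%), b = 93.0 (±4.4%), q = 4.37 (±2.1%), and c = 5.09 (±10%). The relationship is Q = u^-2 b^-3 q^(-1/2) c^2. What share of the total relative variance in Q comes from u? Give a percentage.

41.0%

(δQ/Q)² = (-2·δu/u)² + (-3·δb/b)² + (−½·δq/q)² + (2·δc/c)²
  u term: (-2×0.100)² = 0.0400
  b term: (-3×0.0440)² = 0.0174
  q term: (-0.5×0.0210)² = 0.000110
  c term: (2×0.100)² = 0.0400
Total = 0.0975. Share from u = 0.0400/0.0975 = 0.410.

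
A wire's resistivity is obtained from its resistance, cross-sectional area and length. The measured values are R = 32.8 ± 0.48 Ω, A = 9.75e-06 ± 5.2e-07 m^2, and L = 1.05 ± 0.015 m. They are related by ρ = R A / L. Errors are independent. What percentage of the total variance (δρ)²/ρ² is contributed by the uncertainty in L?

(δρ/ρ)² = (1·δR/R)² + (1·δA/A)² + (-1·δL/L)²
  R term: (1×0.0146)² = 0.000214
  A term: (1×0.0533)² = 0.00284
  L term: (-1×0.0143)² = 0.000204
Total = 0.00326. Share from L = 0.000204/0.00326 = 0.0626.

6.26%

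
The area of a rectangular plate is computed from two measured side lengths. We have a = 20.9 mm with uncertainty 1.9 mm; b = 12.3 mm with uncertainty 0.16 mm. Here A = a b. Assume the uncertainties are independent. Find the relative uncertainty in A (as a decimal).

0.0918

Relative error in a monomial: (δA/A)² = Σ (nᵢ · δxᵢ/xᵢ)².
  (1·δa/a)² = (1×0.0909)² = 0.00826;  (1·δb/b)² = (1×0.0130)² = 0.000169
δA/A = √(0.00843) = 0.0918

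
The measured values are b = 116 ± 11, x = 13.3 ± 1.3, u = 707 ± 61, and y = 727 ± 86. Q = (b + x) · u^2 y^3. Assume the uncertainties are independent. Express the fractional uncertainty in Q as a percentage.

40.4%

Let w = b + x = 129. δw = √(δb² + δx²) = √(121 + 1.69) = 11.1, so δw/w = 0.0857.
Q is then a monomial in w, u, y:
δQ/Q = √((δw/w)² + (2·δu/u)² + (3·δy/y)²) = √(0.00734 + 0.0298 + 0.126) = 0.404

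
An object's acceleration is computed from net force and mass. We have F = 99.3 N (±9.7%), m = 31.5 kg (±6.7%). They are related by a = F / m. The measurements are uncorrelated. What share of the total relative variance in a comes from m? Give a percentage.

32.3%

(δa/a)² = (1·δF/F)² + (-1·δm/m)²
  F term: (1×0.0970)² = 0.00941
  m term: (-1×0.0670)² = 0.00449
Total = 0.0139. Share from m = 0.00449/0.0139 = 0.323.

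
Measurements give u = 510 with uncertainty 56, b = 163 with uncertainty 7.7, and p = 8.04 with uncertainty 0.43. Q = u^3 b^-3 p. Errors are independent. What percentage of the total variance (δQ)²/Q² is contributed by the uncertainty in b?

15.3%

(δQ/Q)² = (3·δu/u)² + (-3·δb/b)² + (1·δp/p)²
  u term: (3×0.110)² = 0.109
  b term: (-3×0.0472)² = 0.0201
  p term: (1×0.0535)² = 0.00286
Total = 0.131. Share from b = 0.0201/0.131 = 0.153.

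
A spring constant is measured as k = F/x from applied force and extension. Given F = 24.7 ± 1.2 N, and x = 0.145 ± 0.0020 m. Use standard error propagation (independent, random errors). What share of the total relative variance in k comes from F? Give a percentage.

(δk/k)² = (1·δF/F)² + (-1·δx/x)²
  F term: (1×0.0486)² = 0.00236
  x term: (-1×0.0138)² = 0.000190
Total = 0.00255. Share from F = 0.00236/0.00255 = 0.925.

92.5%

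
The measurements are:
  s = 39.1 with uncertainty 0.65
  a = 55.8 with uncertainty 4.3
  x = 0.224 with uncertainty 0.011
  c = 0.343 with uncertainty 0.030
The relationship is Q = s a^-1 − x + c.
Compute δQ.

Let p = s·a^-1 = 0.701. δp/p = √((1·δs/s)² + (-1·δa/a)²) = √(0.000276 + 0.00594) = 0.0788, so δp = 0.0552.
Q = p − x + c: δQ = √(δp² + δx² + δc²) = √(0.00305 + 0.000121 + 0.000900) = 0.0638

0.0638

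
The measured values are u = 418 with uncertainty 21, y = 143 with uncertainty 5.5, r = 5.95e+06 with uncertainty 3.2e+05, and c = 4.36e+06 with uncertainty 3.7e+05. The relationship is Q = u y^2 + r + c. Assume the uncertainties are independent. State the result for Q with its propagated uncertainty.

Let p = u·y^2 = 8.55e+06. δp/p = √((1·δu/u)² + (2·δy/y)²) = √(0.00252 + 0.00592) = 0.0919, so δp = 7.85e+05.
Q = p + r + c: δQ = √(δp² + δr² + δc²) = √(6.17e+11 + 1.02e+11 + 1.37e+11) = 9.25e+05
Q = 1.89e+07.

(1.89 ± 0.0925) × 10^7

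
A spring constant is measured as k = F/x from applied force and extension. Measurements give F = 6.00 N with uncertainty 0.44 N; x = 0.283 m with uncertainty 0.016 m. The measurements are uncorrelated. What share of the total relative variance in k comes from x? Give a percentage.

37.3%

(δk/k)² = (1·δF/F)² + (-1·δx/x)²
  F term: (1×0.0733)² = 0.00538
  x term: (-1×0.0565)² = 0.00320
Total = 0.00857. Share from x = 0.00320/0.00857 = 0.373.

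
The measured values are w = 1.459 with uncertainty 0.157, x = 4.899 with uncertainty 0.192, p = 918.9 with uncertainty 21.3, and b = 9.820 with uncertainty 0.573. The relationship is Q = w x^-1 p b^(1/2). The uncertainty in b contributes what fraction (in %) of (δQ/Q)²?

5.87%

(δQ/Q)² = (1·δw/w)² + (-1·δx/x)² + (1·δp/p)² + (½·δb/b)²
  w term: (1×0.108)² = 0.0116
  x term: (-1×0.0392)² = 0.00154
  p term: (1×0.0232)² = 0.000537
  b term: (0.5×0.0584)² = 0.000851
Total = 0.0145. Share from b = 0.000851/0.0145 = 0.0587.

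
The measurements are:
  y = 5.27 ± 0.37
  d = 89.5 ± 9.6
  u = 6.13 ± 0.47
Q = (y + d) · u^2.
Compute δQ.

655

Let w = y + d = 94.8. δw = √(δy² + δd²) = √(0.137 + 92.2) = 9.61, so δw/w = 0.101.
Q is then a monomial in w, u:
δQ/Q = √((δw/w)² + (2·δu/u)²) = √(0.0103 + 0.0235) = 0.184
Q = 3560, so δQ = 0.184 × 3560 = 655.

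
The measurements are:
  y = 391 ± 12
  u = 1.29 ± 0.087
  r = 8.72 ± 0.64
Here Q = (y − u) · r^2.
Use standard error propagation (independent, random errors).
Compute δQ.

4440

Let w = y − u = 390. δw = √(δy² + δu²) = √(144 + 0.00757) = 12.0, so δw/w = 0.0308.
Q is then a monomial in w, r:
δQ/Q = √((δw/w)² + (2·δr/r)²) = √(0.000948 + 0.0215) = 0.150
Q = 29600, so δQ = 0.150 × 29600 = 4440.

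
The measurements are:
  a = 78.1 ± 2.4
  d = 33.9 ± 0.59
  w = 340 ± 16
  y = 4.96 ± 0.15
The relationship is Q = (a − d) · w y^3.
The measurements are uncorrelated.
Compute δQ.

Let u = a − d = 44.2. δu = √(δa² + δd²) = √(5.76 + 0.348) = 2.47, so δu/u = 0.0559.
Q is then a monomial in u, w, y:
δQ/Q = √((δu/u)² + (1·δw/w)² + (3·δy/y)²) = √(0.00313 + 0.00221 + 0.00823) = 0.116
Q = 1.83e+06, so δQ = 0.116 × 1.83e+06 = 2.14e+05.

2.14e+05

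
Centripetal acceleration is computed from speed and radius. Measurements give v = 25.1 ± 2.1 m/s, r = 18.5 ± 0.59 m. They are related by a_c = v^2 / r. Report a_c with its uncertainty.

Since a_c is a product/quotient, work with relative uncertainties:
  (2·δv/v)² = (2×0.0837)² = 0.0280;  (-1·δr/r)² = (-1×0.0319)² = 0.00102
δa_c/a_c = √(0.0290) = 0.170
a_c = 34.1 m/s^2, so δa_c = 0.170 × 34.1 = 5.80 m/s^2.

34.1 ± 5.80 m/s^2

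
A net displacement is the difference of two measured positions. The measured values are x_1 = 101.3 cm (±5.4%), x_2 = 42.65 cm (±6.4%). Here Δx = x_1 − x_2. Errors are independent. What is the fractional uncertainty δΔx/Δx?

0.104

Each term contributes (cᵢ δxᵢ)² to (δΔx)²:
  (δx_1)² = 29.9;  (δx_2)² = 7.45
δΔx = √(37.4) = 6.11 cm
Δx = 58.65 cm, so δΔx/Δx = 6.11/58.65 = 0.104.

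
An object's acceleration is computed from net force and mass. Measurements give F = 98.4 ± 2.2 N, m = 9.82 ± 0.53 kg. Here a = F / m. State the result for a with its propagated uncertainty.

10.0 ± 0.585 m/s^2

Each factor contributes (exponent × relative error)² to (δa/a)²:
  (1·δF/F)² = (1×0.0224)² = 0.000500;  (-1·δm/m)² = (-1×0.0540)² = 0.00291
δa/a = √(0.00341) = 0.0584
a = 10.0 m/s^2, so δa = 0.0584 × 10.0 = 0.585 m/s^2.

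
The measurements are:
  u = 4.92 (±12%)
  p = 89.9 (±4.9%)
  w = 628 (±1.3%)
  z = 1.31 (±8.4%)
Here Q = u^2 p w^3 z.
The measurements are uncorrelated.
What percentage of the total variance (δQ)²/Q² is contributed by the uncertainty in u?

84.0%

(δQ/Q)² = (2·δu/u)² + (1·δp/p)² + (3·δw/w)² + (1·δz/z)²
  u term: (2×0.120)² = 0.0576
  p term: (1×0.0490)² = 0.00240
  w term: (3×0.0130)² = 0.00152
  z term: (1×0.0840)² = 0.00706
Total = 0.0686. Share from u = 0.0576/0.0686 = 0.840.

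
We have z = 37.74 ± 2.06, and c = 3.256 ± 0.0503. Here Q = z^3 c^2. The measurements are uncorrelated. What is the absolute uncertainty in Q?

95000

Relative error in a monomial: (δQ/Q)² = Σ (nᵢ · δxᵢ/xᵢ)².
  (3·δz/z)² = (3×0.0546)² = 0.0268;  (2·δc/c)² = (2×0.0154)² = 0.000955
δQ/Q = √(0.0278) = 0.167
Q = 569900, so δQ = 0.167 × 569900 = 95000.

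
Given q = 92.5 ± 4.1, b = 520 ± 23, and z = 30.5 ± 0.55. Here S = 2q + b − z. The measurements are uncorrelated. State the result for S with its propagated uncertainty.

674 ± 24.4

For a sum/difference, combine absolute errors in quadrature:
  (2·δq)² = 67.2;  (δb)² = 529;  (δz)² = 0.303
δS = √(597) = 24.4
S = 674.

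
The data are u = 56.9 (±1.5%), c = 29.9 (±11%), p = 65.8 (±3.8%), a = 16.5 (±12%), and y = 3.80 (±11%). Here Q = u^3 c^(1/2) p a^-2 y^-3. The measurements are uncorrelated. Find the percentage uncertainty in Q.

Each factor contributes (exponent × relative error)² to (δQ/Q)²:
  (3·δu/u)² = (3×0.0150)² = 0.00202;  (½·δc/c)² = (0.5×0.110)² = 0.00302;  (1·δp/p)² = (1×0.0380)² = 0.00144;  (-2·δa/a)² = (-2×0.120)² = 0.0576;  (-3·δy/y)² = (-3×0.110)² = 0.109
δQ/Q = √(0.173) = 0.416

41.6%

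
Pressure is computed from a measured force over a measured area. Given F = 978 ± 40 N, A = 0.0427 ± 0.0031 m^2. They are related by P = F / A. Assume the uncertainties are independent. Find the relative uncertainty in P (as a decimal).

Relative error in a monomial: (δP/P)² = Σ (nᵢ · δxᵢ/xᵢ)².
  (1·δF/F)² = (1×0.0409)² = 0.00167;  (-1·δA/A)² = (-1×0.0726)² = 0.00527
δP/P = √(0.00694) = 0.0833

0.0833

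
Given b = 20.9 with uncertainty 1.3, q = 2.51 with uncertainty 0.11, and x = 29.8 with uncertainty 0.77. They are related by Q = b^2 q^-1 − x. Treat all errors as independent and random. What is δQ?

Let p = b^2·q^-1 = 174. δp/p = √((2·δb/b)² + (-1·δq/q)²) = √(0.0155 + 0.00192) = 0.132, so δp = 23.0.
Q = p − x: δQ = √(δp² + δx²) = √(527 + 0.593) = 23.0

23.0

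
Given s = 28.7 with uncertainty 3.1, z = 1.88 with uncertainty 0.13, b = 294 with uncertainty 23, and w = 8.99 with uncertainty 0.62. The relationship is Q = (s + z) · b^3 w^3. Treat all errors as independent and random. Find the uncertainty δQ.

Let u = s + z = 30.6. δu = √(δs² + δz²) = √(9.61 + 0.0169) = 3.10, so δu/u = 0.101.
Q is then a monomial in u, b, w:
δQ/Q = √((δu/u)² + (3·δb/b)² + (3·δw/w)²) = √(0.0103 + 0.0551 + 0.0428) = 0.329
Q = 5.65e+11, so δQ = 0.329 × 5.65e+11 = 1.86e+11.

1.86e+11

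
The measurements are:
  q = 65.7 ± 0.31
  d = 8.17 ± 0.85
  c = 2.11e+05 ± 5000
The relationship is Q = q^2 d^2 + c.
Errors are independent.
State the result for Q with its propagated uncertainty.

Let p = q^2·d^2 = 2.88e+05. δp/p = √((2·δq/q)² + (2·δd/d)²) = √(8.91e-05 + 0.0433) = 0.208, so δp = 60000.
Q = p + c: δQ = √(δp² + δc²) = √(3.6e+09 + 2.5e+07) = 60200
Q = 4.99e+05.

(4.99 ± 0.602) × 10^5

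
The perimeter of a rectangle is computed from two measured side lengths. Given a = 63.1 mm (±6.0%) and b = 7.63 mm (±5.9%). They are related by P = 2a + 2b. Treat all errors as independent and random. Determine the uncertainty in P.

7.63 mm

For a sum/difference, combine absolute errors in quadrature:
  (2·δa)² = 57.3;  (2·δb)² = 0.811
δP = √(58.1) = 7.63 mm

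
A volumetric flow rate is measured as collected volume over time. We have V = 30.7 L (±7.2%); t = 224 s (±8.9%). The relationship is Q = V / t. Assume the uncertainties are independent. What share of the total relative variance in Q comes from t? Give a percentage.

60.4%

(δQ/Q)² = (1·δV/V)² + (-1·δt/t)²
  V term: (1×0.0720)² = 0.00518
  t term: (-1×0.0890)² = 0.00792
Total = 0.0131. Share from t = 0.00792/0.0131 = 0.604.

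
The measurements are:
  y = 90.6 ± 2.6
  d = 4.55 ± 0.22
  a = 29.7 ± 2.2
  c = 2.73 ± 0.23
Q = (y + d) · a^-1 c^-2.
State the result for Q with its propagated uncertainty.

Let u = y + d = 95.1. δu = √(δy² + δd²) = √(6.76 + 0.0484) = 2.61, so δu/u = 0.0274.
Q is then a monomial in u, a, c:
δQ/Q = √((δu/u)² + (-1·δa/a)² + (-2·δc/c)²) = √(0.000752 + 0.00549 + 0.0284) = 0.186
Q = 0.430, so δQ = 0.186 × 0.430 = 0.0800.

0.430 ± 0.0800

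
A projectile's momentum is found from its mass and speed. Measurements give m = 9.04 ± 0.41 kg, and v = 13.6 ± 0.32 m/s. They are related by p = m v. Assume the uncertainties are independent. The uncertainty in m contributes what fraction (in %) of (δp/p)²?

(δp/p)² = (1·δm/m)² + (1·δv/v)²
  m term: (1×0.0454)² = 0.00206
  v term: (1×0.0235)² = 0.000554
Total = 0.00261. Share from m = 0.00206/0.00261 = 0.788.

78.8%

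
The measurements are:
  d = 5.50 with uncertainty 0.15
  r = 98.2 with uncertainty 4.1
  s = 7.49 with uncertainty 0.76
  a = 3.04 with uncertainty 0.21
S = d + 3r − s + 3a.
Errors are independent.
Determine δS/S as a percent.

4.09%

Absolute uncertainties add in quadrature for a linear combination:
  (δd)² = 0.0225;  (3·δr)² = 151;  (δs)² = 0.578;  (3·δa)² = 0.397
δS = √(152) = 12.3
S = 302, so δS/S = 12.3/302 = 0.0409.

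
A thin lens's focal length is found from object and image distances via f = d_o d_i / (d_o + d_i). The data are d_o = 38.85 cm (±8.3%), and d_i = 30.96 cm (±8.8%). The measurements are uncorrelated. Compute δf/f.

∂f/∂d_o = (d_i/(d_o+d_i))² = 0.197;  ∂f/∂d_i = (d_o/(d_o+d_i))² = 0.310
δf = √((∂f/∂d_o · δd_o)² + (∂f/∂d_i · δd_i)²) = √(0.402 + 0.712) = 1.06 cm
f = 17.23 cm, so δf/f = 1.06/17.23 = 0.0613.

0.0613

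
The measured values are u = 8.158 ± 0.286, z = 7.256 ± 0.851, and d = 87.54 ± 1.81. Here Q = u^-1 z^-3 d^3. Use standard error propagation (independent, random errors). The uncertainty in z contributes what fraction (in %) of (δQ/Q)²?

(δQ/Q)² = (-1·δu/u)² + (-3·δz/z)² + (3·δd/d)²
  u term: (-1×0.0351)² = 0.00123
  z term: (-3×0.117)² = 0.124
  d term: (3×0.0207)² = 0.00385
Total = 0.129. Share from z = 0.124/0.129 = 0.961.

96.1%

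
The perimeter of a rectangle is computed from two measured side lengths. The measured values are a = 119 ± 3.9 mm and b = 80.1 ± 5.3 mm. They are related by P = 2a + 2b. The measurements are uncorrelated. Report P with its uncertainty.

Absolute uncertainties add in quadrature for a linear combination:
  (2·δa)² = 60.8;  (2·δb)² = 112
δP = √(173) = 13.2 mm
P = 398 mm.

398 ± 13.2 mm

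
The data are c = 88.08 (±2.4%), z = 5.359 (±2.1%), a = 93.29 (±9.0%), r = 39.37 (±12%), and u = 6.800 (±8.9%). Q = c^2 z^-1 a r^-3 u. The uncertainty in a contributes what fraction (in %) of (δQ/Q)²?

5.46%

(δQ/Q)² = (2·δc/c)² + (-1·δz/z)² + (1·δa/a)² + (-3·δr/r)² + (1·δu/u)²
  c term: (2×0.0240)² = 0.00230
  z term: (-1×0.0210)² = 0.000441
  a term: (1×0.0900)² = 0.00810
  r term: (-3×0.120)² = 0.130
  u term: (1×0.0890)² = 0.00792
Total = 0.148. Share from a = 0.00810/0.148 = 0.0546.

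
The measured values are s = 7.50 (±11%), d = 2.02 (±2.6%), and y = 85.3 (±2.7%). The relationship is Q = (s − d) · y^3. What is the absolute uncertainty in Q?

Let u = s − d = 5.48. δu = √(δs² + δd²) = √(0.681 + 0.00276) = 0.827, so δu/u = 0.151.
Q is then a monomial in u, y:
δQ/Q = √((δu/u)² + (3·δy/y)²) = √(0.0228 + 0.00656) = 0.171
Q = 3.4e+06, so δQ = 0.171 × 3.4e+06 = 5.82e+05.

5.82e+05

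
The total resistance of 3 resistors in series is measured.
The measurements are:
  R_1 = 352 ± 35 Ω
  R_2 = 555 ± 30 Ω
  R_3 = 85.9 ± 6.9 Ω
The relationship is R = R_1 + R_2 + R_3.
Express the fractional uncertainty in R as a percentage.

4.69%

Sums and differences: (δR)² = Σ (cᵢ δxᵢ)².
  (δR_1)² = 1220;  (δR_2)² = 900;  (δR_3)² = 47.6
δR = √(2170) = 46.6 Ω
R = 993 Ω, so δR/R = 46.6/993 = 0.0469.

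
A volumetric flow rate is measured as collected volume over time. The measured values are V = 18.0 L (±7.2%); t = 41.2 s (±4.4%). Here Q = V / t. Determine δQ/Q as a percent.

8.44%

Since Q is a product/quotient, work with relative uncertainties:
  (1·δV/V)² = (1×0.0720)² = 0.00518;  (-1·δt/t)² = (-1×0.0440)² = 0.00194
δQ/Q = √(0.00712) = 0.0844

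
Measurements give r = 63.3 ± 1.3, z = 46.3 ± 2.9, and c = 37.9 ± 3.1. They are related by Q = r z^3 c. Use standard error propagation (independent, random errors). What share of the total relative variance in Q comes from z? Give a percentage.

83.2%

(δQ/Q)² = (1·δr/r)² + (3·δz/z)² + (1·δc/c)²
  r term: (1×0.0205)² = 0.000422
  z term: (3×0.0626)² = 0.0353
  c term: (1×0.0818)² = 0.00669
Total = 0.0424. Share from z = 0.0353/0.0424 = 0.832.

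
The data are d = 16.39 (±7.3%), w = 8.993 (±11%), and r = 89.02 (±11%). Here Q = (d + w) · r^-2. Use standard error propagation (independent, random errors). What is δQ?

0.000731

Let u = d + w = 25.38. δu = √(δd² + δw²) = √(1.43 + 0.979) = 1.55, so δu/u = 0.0612.
Q is then a monomial in u, r:
δQ/Q = √((δu/u)² + (-2·δr/r)²) = √(0.00374 + 0.0484) = 0.228
Q = 0.003203, so δQ = 0.228 × 0.003203 = 0.000731.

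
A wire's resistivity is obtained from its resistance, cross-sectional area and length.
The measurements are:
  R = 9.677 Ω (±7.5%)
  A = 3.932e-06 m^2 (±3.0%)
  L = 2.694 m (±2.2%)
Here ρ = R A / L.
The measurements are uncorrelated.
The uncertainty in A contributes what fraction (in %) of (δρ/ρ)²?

(δρ/ρ)² = (1·δR/R)² + (1·δA/A)² + (-1·δL/L)²
  R term: (1×0.0750)² = 0.00562
  A term: (1×0.0300)² = 0.000900
  L term: (-1×0.0220)² = 0.000484
Total = 0.00701. Share from A = 0.000900/0.00701 = 0.128.

12.8%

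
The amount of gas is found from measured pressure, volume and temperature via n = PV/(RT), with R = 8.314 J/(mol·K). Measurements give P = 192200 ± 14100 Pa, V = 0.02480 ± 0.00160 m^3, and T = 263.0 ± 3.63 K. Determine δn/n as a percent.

9.87%

For a monomial n ∝ P, V, T^-1, fractional errors add in quadrature:
  (1·δP/P)² = (1×0.0734)² = 0.00538;  (1·δV/V)² = (1×0.0645)² = 0.00416;  (-1·δT/T)² = (-1×0.0138)² = 0.000191
δn/n = √(0.00973) = 0.0987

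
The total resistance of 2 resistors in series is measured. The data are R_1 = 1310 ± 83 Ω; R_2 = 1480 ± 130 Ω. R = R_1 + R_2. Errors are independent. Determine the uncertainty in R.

Sums and differences: (δR)² = Σ (cᵢ δxᵢ)².
  (δR_1)² = 6890;  (δR_2)² = 16900
δR = √(23800) = 154 Ω

154 Ω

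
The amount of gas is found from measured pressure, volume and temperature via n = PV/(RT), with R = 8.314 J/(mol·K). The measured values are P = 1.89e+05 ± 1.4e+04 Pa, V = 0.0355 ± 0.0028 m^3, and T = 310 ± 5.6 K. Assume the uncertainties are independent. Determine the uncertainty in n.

Relative error in a monomial: (δn/n)² = Σ (nᵢ · δxᵢ/xᵢ)².
  (1·δP/P)² = (1×0.0741)² = 0.00549;  (1·δV/V)² = (1×0.0789)² = 0.00622;  (-1·δT/T)² = (-1×0.0181)² = 0.000326
δn/n = √(0.0120) = 0.110
n = 2.60 mol, so δn = 0.110 × 2.60 = 0.286 mol.

0.286 mol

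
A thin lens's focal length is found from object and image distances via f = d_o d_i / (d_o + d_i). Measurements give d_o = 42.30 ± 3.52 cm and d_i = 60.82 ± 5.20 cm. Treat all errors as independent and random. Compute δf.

1.50 cm

∂f/∂d_o = (d_i/(d_o+d_i))² = 0.348;  ∂f/∂d_i = (d_o/(d_o+d_i))² = 0.168
δf = √((∂f/∂d_o · δd_o)² + (∂f/∂d_i · δd_i)²) = √(1.50 + 0.766) = 1.50 cm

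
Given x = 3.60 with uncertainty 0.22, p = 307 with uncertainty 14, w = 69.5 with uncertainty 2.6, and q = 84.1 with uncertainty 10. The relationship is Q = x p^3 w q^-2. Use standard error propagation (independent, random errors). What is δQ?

2.9e+05

For a monomial Q ∝ x, p^3, w, q^-2, fractional errors add in quadrature:
  (1·δx/x)² = (1×0.0611)² = 0.00373;  (3·δp/p)² = (3×0.0456)² = 0.0187;  (1·δw/w)² = (1×0.0374)² = 0.00140;  (-2·δq/q)² = (-2×0.119)² = 0.0566
δQ/Q = √(0.0804) = 0.284
Q = 1.02e+06, so δQ = 0.284 × 1.02e+06 = 2.9e+05.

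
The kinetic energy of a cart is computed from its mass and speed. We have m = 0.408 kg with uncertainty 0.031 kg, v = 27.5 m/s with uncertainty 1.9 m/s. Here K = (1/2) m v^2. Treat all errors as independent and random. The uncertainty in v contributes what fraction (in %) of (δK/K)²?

76.8%

(δK/K)² = (1·δm/m)² + (2·δv/v)²
  m term: (1×0.0760)² = 0.00577
  v term: (2×0.0691)² = 0.0191
Total = 0.0249. Share from v = 0.0191/0.0249 = 0.768.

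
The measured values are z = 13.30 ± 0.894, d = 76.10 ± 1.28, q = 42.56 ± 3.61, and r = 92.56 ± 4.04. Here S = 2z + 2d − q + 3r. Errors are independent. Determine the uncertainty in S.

13.0

Absolute uncertainties add in quadrature for a linear combination:
  (2·δz)² = 3.20;  (2·δd)² = 6.55;  (δq)² = 13.0;  (3·δr)² = 147
δS = √(170) = 13.0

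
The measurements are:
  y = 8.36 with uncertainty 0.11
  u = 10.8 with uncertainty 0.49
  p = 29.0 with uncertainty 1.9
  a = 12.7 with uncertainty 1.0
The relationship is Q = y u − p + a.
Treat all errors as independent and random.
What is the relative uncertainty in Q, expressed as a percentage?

6.45%

Let w = y·u = 90.3. δw/w = √((1·δy/y)² + (1·δu/u)²) = √(0.000173 + 0.00206) = 0.0472, so δw = 4.27.
Q = w − p + a: δQ = √(δw² + δp² + δa²) = √(18.2 + 3.61 + 1.00) = 4.78
Q = 74.0, so δQ/Q = 4.78/74.0 = 0.0645.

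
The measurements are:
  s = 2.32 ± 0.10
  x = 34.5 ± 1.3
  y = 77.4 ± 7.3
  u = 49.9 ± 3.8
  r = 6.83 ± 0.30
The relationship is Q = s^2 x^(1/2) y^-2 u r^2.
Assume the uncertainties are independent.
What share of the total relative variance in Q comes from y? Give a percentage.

62.6%

(δQ/Q)² = (2·δs/s)² + (½·δx/x)² + (-2·δy/y)² + (1·δu/u)² + (2·δr/r)²
  s term: (2×0.0431)² = 0.00743
  x term: (0.5×0.0377)² = 0.000355
  y term: (-2×0.0943)² = 0.0356
  u term: (1×0.0762)² = 0.00580
  r term: (2×0.0439)² = 0.00772
Total = 0.0569. Share from y = 0.0356/0.0569 = 0.626.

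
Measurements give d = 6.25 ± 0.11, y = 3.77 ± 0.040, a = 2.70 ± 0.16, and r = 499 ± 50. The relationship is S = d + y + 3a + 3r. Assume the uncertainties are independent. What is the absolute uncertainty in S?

150

Absolute uncertainties add in quadrature for a linear combination:
  (δd)² = 0.0121;  (δy)² = 0.00160;  (3·δa)² = 0.230;  (3·δr)² = 22500
δS = √(22500) = 150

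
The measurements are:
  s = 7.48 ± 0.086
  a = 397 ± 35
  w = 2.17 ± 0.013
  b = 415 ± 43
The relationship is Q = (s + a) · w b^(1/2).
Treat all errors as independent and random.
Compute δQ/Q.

Let u = s + a = 404. δu = √(δs² + δa²) = √(0.00740 + 1220) = 35.0, so δu/u = 0.0865.
Q is then a monomial in u, w, b:
δQ/Q = √((δu/u)² + (1·δw/w)² + (½·δb/b)²) = √(0.00749 + 3.59e-05 + 0.00268) = 0.101

0.101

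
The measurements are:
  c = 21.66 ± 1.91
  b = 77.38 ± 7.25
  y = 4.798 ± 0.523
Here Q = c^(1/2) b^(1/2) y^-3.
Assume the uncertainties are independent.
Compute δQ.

Since Q is a product/quotient, work with relative uncertainties:
  (½·δc/c)² = (0.5×0.0882)² = 0.00194;  (½·δb/b)² = (0.5×0.0937)² = 0.00219;  (-3·δy/y)² = (-3×0.109)² = 0.107
δQ/Q = √(0.111) = 0.333
Q = 0.3706, so δQ = 0.333 × 0.3706 = 0.124.

0.124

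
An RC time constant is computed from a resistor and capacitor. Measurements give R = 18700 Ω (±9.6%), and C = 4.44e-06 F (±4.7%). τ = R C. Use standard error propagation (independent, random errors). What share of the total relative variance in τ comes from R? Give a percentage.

(δτ/τ)² = (1·δR/R)² + (1·δC/C)²
  R term: (1×0.0960)² = 0.00922
  C term: (1×0.0470)² = 0.00221
Total = 0.0114. Share from R = 0.00922/0.0114 = 0.807.

80.7%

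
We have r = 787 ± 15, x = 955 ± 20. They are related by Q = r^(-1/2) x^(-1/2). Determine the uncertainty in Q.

Since Q is a product/quotient, work with relative uncertainties:
  (−½·δr/r)² = (-0.5×0.0191)² = 9.08e-05;  (−½·δx/x)² = (-0.5×0.0209)² = 0.000110
δQ/Q = √(0.000200) = 0.0142
Q = 0.00115, so δQ = 0.0142 × 0.00115 = 1.63e-05.

1.63e-05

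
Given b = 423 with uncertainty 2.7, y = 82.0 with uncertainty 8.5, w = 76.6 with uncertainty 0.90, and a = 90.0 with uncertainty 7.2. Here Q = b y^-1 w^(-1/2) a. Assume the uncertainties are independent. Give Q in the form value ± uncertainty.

53.0 ± 6.96

Q is a product of powers, so relative uncertainties combine in quadrature:
  (1·δb/b)² = (1×0.00638)² = 4.07e-05;  (-1·δy/y)² = (-1×0.104)² = 0.0107;  (−½·δw/w)² = (-0.5×0.0117)² = 3.45e-05;  (1·δa/a)² = (1×0.0800)² = 0.00640
δQ/Q = √(0.0172) = 0.131
Q = 53.0, so δQ = 0.131 × 53.0 = 6.96.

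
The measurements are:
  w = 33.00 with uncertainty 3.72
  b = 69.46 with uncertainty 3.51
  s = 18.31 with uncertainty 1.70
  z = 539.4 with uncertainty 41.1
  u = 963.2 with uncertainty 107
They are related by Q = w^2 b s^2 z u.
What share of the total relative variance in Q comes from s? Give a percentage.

32.5%

(δQ/Q)² = (2·δw/w)² + (1·δb/b)² + (2·δs/s)² + (1·δz/z)² + (1·δu/u)²
  w term: (2×0.113)² = 0.0508
  b term: (1×0.0505)² = 0.00255
  s term: (2×0.0928)² = 0.0345
  z term: (1×0.0762)² = 0.00581
  u term: (1×0.111)² = 0.0123
Total = 0.106. Share from s = 0.0345/0.106 = 0.325.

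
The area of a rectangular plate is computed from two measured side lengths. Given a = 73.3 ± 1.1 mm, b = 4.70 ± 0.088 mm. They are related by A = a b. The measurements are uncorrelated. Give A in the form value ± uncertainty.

For a monomial A ∝ a, b, fractional errors add in quadrature:
  (1·δa/a)² = (1×0.0150)² = 0.000225;  (1·δb/b)² = (1×0.0187)² = 0.000351
δA/A = √(0.000576) = 0.0240
A = 345 mm^2, so δA = 0.0240 × 345 = 8.27 mm^2.

345 ± 8.27 mm^2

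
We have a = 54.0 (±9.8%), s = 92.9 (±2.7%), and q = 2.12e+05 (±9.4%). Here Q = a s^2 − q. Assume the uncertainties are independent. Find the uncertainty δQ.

55800

Let p = a·s^2 = 4.66e+05. δp/p = √((1·δa/a)² + (2·δs/s)²) = √(0.00960 + 0.00292) = 0.112, so δp = 52100.
Q = p − q: δQ = √(δp² + δq²) = √(2.72e+09 + 3.97e+08) = 55800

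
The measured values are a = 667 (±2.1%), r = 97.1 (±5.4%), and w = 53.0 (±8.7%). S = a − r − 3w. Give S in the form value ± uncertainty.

For a sum/difference, combine absolute errors in quadrature:
  (δa)² = 196;  (δr)² = 27.5;  (3·δw)² = 191
δS = √(415) = 20.4
S = 411.

411 ± 20.4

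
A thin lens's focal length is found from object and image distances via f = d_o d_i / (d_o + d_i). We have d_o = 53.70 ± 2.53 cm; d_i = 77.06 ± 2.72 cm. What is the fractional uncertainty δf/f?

∂f/∂d_o = (d_i/(d_o+d_i))² = 0.347;  ∂f/∂d_i = (d_o/(d_o+d_i))² = 0.169
δf = √((∂f/∂d_o · δd_o)² + (∂f/∂d_i · δd_i)²) = √(0.772 + 0.210) = 0.991 cm
f = 31.65 cm, so δf/f = 0.991/31.65 = 0.0313.

0.0313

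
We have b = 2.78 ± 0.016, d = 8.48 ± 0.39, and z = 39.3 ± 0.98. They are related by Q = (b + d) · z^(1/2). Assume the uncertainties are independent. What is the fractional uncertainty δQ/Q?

Let u = b + d = 11.3. δu = √(δb² + δd²) = √(0.000256 + 0.152) = 0.390, so δu/u = 0.0347.
Q is then a monomial in u, z:
δQ/Q = √((δu/u)² + (½·δz/z)²) = √(0.00120 + 0.000155) = 0.0368

0.0368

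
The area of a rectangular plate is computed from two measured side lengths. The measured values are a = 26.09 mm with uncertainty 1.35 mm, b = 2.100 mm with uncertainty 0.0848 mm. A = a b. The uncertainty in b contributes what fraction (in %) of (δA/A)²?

37.9%

(δA/A)² = (1·δa/a)² + (1·δb/b)²
  a term: (1×0.0517)² = 0.00268
  b term: (1×0.0404)² = 0.00163
Total = 0.00431. Share from b = 0.00163/0.00431 = 0.379.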